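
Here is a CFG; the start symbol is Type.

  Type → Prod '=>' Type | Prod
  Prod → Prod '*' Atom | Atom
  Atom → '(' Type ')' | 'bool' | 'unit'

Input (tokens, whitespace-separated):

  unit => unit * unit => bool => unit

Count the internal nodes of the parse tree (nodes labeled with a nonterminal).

[Type [Prod [Atom unit]] => [Type [Prod [Prod [Atom unit]] * [Atom unit]] => [Type [Prod [Atom bool]] => [Type [Prod [Atom unit]]]]]]

14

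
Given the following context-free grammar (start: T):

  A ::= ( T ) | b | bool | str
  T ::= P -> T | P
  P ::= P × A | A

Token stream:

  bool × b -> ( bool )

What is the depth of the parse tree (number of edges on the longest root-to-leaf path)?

[T [P [P [A bool]] × [A b]] -> [T [P [A ( [T [P [A bool]]] )]]]]

7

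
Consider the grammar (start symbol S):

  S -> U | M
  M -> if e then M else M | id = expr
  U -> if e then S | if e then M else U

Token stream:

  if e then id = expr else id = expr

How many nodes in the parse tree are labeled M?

3

[S [M if e then [M id = expr] else [M id = expr]]]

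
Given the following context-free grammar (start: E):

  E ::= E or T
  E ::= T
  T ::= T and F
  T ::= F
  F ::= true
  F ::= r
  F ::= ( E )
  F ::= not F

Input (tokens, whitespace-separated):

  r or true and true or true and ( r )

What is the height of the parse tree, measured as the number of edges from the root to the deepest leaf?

6

[E [E [E [T [F r]]] or [T [T [F true]] and [F true]]] or [T [T [F true]] and [F ( [E [T [F r]]] )]]]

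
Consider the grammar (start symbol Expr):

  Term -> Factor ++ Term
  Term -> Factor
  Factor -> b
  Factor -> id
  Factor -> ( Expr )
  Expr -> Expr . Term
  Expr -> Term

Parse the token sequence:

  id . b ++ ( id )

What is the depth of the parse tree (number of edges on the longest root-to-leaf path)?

7

[Expr [Expr [Term [Factor id]]] . [Term [Factor b] ++ [Term [Factor ( [Expr [Term [Factor id]]] )]]]]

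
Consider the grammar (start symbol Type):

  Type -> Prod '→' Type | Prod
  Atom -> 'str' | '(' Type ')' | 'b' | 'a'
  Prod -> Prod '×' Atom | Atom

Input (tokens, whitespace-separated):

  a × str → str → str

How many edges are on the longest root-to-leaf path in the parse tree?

5

[Type [Prod [Prod [Atom a]] × [Atom str]] → [Type [Prod [Atom str]] → [Type [Prod [Atom str]]]]]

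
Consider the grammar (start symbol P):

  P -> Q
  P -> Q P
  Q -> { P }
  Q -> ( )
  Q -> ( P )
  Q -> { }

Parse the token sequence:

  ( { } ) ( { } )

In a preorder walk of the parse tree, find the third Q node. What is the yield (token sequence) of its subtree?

( { } )

[P [Q ( [P [Q { }]] )] [P [Q ( [P [Q { }]] )]]]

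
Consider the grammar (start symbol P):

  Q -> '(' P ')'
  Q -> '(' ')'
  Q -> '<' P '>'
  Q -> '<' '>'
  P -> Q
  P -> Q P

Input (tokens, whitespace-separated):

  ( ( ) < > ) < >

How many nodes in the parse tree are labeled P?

[P [Q ( [P [Q ( )] [P [Q < >]]] )] [P [Q < >]]]

4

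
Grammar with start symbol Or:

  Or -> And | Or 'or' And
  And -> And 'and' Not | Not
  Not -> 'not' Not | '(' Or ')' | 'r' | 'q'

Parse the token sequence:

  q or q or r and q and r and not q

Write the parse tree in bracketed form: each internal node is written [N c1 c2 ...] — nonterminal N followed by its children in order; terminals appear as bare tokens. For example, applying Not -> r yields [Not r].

Or
Or or And
Or or And or And
And or And or And
Not or And or And
q or And or And
q or Not or And
q or q or And
q or q or And and Not
q or q or And and Not and Not
q or q or And and Not and Not and Not
q or q or Not and Not and Not and Not
q or q or r and Not and Not and Not
q or q or r and q and Not and Not
q or q or r and q and r and Not
q or q or r and q and r and not Not
q or q or r and q and r and not q

[Or [Or [Or [And [Not q]]] or [And [Not q]]] or [And [And [And [And [Not r]] and [Not q]] and [Not r]] and [Not not [Not q]]]]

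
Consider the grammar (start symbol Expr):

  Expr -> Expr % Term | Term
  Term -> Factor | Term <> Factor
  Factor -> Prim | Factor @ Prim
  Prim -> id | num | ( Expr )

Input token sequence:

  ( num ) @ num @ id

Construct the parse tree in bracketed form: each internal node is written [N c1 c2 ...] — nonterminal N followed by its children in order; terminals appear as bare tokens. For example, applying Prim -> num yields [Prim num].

Expr
Term
Factor
Factor @ Prim
Factor @ Prim @ Prim
Prim @ Prim @ Prim
( Expr ) @ Prim @ Prim
( Term ) @ Prim @ Prim
( Factor ) @ Prim @ Prim
( Prim ) @ Prim @ Prim
( num ) @ Prim @ Prim
( num ) @ num @ Prim
( num ) @ num @ id

[Expr [Term [Factor [Factor [Factor [Prim ( [Expr [Term [Factor [Prim num]]]] )]] @ [Prim num]] @ [Prim id]]]]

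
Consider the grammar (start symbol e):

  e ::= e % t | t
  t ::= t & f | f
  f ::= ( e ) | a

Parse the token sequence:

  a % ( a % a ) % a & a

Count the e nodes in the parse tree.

5

[e [e [e [t [f a]]] % [t [f ( [e [e [t [f a]]] % [t [f a]]] )]]] % [t [t [f a]] & [f a]]]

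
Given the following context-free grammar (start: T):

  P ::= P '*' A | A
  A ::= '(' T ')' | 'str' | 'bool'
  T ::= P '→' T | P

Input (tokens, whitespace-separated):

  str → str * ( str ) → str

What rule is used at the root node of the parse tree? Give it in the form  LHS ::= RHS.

[T [P [A str]] → [T [P [P [A str]] * [A ( [T [P [A str]]] )]] → [T [P [A str]]]]]

T ::= P '→' T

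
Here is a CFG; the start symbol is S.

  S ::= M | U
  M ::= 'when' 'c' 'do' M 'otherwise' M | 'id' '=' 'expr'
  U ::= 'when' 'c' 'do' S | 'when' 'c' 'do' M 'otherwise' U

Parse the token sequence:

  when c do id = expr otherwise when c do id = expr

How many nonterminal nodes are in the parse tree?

[S [U when c do [M id = expr] otherwise [U when c do [S [M id = expr]]]]]

6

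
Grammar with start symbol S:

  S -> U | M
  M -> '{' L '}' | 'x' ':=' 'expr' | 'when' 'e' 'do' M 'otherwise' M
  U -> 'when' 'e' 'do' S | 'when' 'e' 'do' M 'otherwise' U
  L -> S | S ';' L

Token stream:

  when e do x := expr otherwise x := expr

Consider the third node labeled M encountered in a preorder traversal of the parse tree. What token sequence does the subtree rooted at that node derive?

[S [M when e do [M x := expr] otherwise [M x := expr]]]

x := expr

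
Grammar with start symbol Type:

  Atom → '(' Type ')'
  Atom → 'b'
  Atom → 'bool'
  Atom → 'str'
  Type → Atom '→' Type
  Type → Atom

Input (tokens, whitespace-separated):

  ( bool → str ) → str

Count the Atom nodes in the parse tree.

4

[Type [Atom ( [Type [Atom bool] → [Type [Atom str]]] )] → [Type [Atom str]]]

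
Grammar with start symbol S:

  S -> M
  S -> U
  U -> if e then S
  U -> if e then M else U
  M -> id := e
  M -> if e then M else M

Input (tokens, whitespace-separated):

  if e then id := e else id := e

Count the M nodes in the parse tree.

3

[S [M if e then [M id := e] else [M id := e]]]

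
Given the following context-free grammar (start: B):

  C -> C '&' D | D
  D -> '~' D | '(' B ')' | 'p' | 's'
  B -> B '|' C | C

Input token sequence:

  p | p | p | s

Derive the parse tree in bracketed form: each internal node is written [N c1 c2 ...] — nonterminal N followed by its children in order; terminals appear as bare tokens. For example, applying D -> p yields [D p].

[B [B [B [B [C [D p]]] | [C [D p]]] | [C [D p]]] | [C [D s]]]

B
B | C
B | C | C
B | C | C | C
C | C | C | C
D | C | C | C
p | C | C | C
p | D | C | C
p | p | C | C
p | p | D | C
p | p | p | C
p | p | p | D
p | p | p | s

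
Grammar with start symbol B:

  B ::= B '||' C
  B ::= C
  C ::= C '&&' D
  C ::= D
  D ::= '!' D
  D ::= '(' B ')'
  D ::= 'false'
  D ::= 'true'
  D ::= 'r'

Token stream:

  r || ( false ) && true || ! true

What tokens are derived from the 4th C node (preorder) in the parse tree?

false

[B [B [B [C [D r]]] || [C [C [D ( [B [C [D false]]] )]] && [D true]]] || [C [D ! [D true]]]]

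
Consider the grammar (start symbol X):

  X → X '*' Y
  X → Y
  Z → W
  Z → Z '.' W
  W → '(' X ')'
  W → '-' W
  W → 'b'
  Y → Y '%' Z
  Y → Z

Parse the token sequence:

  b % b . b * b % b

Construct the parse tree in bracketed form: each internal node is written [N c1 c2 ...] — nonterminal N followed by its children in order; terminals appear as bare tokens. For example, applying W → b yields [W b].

X
X * Y
Y * Y
Y % Z * Y
Z % Z * Y
W % Z * Y
b % Z * Y
b % Z . W * Y
b % W . W * Y
b % b . W * Y
b % b . b * Y
b % b . b * Y % Z
b % b . b * Z % Z
b % b . b * W % Z
b % b . b * b % Z
b % b . b * b % W
b % b . b * b % b

[X [X [Y [Y [Z [W b]]] % [Z [Z [W b]] . [W b]]]] * [Y [Y [Z [W b]]] % [Z [W b]]]]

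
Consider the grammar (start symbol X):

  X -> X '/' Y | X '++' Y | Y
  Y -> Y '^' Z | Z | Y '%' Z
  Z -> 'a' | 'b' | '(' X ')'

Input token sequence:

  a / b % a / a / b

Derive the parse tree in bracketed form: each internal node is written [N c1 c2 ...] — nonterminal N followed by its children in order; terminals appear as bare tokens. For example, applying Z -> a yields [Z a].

[X [X [X [X [Y [Z a]]] / [Y [Y [Z b]] % [Z a]]] / [Y [Z a]]] / [Y [Z b]]]

X
X / Y
X / Y / Y
X / Y / Y / Y
Y / Y / Y / Y
Z / Y / Y / Y
a / Y / Y / Y
a / Y % Z / Y / Y
a / Z % Z / Y / Y
a / b % Z / Y / Y
a / b % a / Y / Y
a / b % a / Z / Y
a / b % a / a / Y
a / b % a / a / Z
a / b % a / a / b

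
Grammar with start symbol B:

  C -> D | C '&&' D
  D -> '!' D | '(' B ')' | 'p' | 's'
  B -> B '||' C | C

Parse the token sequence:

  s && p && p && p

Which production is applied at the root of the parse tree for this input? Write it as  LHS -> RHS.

[B [C [C [C [C [D s]] && [D p]] && [D p]] && [D p]]]

B -> C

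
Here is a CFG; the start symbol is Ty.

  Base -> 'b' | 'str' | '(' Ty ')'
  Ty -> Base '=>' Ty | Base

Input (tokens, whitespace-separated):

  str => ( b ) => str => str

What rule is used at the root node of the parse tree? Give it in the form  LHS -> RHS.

Ty -> Base '=>' Ty

[Ty [Base str] => [Ty [Base ( [Ty [Base b]] )] => [Ty [Base str] => [Ty [Base str]]]]]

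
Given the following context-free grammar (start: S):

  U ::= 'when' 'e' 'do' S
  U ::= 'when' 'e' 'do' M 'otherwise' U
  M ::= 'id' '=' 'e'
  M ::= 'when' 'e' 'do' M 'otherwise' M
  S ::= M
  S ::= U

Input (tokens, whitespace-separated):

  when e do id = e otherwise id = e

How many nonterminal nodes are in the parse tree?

[S [M when e do [M id = e] otherwise [M id = e]]]

4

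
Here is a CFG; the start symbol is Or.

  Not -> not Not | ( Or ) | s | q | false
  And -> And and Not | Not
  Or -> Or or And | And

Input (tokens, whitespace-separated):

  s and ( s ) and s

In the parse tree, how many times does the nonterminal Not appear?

4

[Or [And [And [And [Not s]] and [Not ( [Or [And [Not s]]] )]] and [Not s]]]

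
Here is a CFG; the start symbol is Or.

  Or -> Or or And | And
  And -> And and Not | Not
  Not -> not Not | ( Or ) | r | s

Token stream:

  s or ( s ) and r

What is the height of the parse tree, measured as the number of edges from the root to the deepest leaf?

[Or [Or [And [Not s]]] or [And [And [Not ( [Or [And [Not s]]] )]] and [Not r]]]

7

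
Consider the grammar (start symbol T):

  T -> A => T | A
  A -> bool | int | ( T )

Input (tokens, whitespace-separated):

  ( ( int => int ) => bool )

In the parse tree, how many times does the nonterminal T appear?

[T [A ( [T [A ( [T [A int] => [T [A int]]] )] => [T [A bool]]] )]]

5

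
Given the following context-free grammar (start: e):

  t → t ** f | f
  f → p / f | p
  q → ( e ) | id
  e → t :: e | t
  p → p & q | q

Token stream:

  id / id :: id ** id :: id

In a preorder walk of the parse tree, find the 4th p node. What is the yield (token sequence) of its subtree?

id

[e [t [f [p [q id]] / [f [p [q id]]]]] :: [e [t [t [f [p [q id]]]] ** [f [p [q id]]]] :: [e [t [f [p [q id]]]]]]]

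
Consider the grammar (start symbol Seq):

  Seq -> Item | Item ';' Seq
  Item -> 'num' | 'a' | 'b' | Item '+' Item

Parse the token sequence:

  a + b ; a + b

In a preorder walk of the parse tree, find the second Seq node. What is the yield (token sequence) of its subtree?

[Seq [Item [Item a] + [Item b]] ; [Seq [Item [Item a] + [Item b]]]]

a + b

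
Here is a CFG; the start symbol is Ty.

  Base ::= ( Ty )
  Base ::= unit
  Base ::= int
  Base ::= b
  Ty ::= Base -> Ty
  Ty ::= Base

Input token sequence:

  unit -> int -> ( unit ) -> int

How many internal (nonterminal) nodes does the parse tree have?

[Ty [Base unit] -> [Ty [Base int] -> [Ty [Base ( [Ty [Base unit]] )] -> [Ty [Base int]]]]]

10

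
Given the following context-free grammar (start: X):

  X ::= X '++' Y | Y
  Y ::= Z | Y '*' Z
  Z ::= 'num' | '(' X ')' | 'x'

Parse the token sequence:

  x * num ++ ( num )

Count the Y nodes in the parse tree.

4

[X [X [Y [Y [Z x]] * [Z num]]] ++ [Y [Z ( [X [Y [Z num]]] )]]]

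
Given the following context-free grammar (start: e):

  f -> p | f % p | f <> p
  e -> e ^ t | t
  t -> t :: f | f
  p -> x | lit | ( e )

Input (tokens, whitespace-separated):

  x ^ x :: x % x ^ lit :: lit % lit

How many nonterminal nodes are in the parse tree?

22

[e [e [e [t [f [p x]]]] ^ [t [t [f [p x]]] :: [f [f [p x]] % [p x]]]] ^ [t [t [f [p lit]]] :: [f [f [p lit]] % [p lit]]]]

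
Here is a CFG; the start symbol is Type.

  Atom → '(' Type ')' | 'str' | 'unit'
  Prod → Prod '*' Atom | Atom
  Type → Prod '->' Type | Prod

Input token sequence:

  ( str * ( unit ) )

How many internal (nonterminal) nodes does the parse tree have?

11

[Type [Prod [Atom ( [Type [Prod [Prod [Atom str]] * [Atom ( [Type [Prod [Atom unit]]] )]]] )]]]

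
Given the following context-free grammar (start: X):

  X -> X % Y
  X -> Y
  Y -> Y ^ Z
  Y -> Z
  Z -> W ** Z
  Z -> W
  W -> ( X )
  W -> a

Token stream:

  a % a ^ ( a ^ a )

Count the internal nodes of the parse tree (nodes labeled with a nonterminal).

[X [X [Y [Z [W a]]]] % [Y [Y [Z [W a]]] ^ [Z [W ( [X [Y [Y [Z [W a]]] ^ [Z [W a]]]] )]]]]

18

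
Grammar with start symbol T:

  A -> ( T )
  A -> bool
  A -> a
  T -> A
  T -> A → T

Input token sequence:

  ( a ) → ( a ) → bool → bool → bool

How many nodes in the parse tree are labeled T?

[T [A ( [T [A a]] )] → [T [A ( [T [A a]] )] → [T [A bool] → [T [A bool] → [T [A bool]]]]]]

7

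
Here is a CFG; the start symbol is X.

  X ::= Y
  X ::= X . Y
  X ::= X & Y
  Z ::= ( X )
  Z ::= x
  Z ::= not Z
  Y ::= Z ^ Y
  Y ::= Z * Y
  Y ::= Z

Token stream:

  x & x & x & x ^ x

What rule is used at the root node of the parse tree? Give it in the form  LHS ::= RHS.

[X [X [X [X [Y [Z x]]] & [Y [Z x]]] & [Y [Z x]]] & [Y [Z x] ^ [Y [Z x]]]]

X ::= X & Y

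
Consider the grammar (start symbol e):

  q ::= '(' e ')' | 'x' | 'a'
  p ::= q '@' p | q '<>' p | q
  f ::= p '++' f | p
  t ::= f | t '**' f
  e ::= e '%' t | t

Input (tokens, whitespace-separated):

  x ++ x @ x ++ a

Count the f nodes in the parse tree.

3

[e [t [f [p [q x]] ++ [f [p [q x] @ [p [q x]]] ++ [f [p [q a]]]]]]]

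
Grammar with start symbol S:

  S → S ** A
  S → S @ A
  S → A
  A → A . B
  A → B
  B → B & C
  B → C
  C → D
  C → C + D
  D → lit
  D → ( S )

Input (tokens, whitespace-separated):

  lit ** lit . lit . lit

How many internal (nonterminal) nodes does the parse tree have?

[S [S [A [B [C [D lit]]]]] ** [A [A [A [B [C [D lit]]]] . [B [C [D lit]]]] . [B [C [D lit]]]]]

18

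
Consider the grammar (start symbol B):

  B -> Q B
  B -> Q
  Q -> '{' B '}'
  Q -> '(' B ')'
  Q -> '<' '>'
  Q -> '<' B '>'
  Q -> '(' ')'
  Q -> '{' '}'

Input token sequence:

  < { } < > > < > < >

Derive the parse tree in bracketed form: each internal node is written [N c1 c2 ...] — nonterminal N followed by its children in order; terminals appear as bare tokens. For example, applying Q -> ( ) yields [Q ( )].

[B [Q < [B [Q { }] [B [Q < >]]] >] [B [Q < >] [B [Q < >]]]]

B
Q B
< B > B
< Q B > B
< { } B > B
< { } Q > B
< { } < > > B
< { } < > > Q B
< { } < > > < > B
< { } < > > < > Q
< { } < > > < > < >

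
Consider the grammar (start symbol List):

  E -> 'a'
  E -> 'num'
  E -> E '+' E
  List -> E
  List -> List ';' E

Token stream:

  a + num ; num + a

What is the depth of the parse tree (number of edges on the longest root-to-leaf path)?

[List [List [E [E a] + [E num]]] ; [E [E num] + [E a]]]

4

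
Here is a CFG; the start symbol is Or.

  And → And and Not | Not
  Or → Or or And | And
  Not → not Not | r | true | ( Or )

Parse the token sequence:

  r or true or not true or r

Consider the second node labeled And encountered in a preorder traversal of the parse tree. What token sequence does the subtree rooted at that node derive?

true

[Or [Or [Or [Or [And [Not r]]] or [And [Not true]]] or [And [Not not [Not true]]]] or [And [Not r]]]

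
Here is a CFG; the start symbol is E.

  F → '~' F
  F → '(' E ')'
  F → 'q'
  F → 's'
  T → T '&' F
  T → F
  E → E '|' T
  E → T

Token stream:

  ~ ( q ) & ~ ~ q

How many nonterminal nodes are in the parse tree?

[E [T [T [F ~ [F ( [E [T [F q]]] )]]] & [F ~ [F ~ [F q]]]]]

11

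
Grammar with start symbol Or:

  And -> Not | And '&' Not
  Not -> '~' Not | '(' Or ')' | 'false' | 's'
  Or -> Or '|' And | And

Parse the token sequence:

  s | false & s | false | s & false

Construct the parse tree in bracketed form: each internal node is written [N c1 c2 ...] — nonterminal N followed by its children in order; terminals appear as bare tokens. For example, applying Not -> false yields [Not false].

Or
Or | And
Or | And | And
Or | And | And | And
And | And | And | And
Not | And | And | And
s | And | And | And
s | And & Not | And | And
s | Not & Not | And | And
s | false & Not | And | And
s | false & s | And | And
s | false & s | Not | And
s | false & s | false | And
s | false & s | false | And & Not
s | false & s | false | Not & Not
s | false & s | false | s & Not
s | false & s | false | s & false

[Or [Or [Or [Or [And [Not s]]] | [And [And [Not false]] & [Not s]]] | [And [Not false]]] | [And [And [Not s]] & [Not false]]]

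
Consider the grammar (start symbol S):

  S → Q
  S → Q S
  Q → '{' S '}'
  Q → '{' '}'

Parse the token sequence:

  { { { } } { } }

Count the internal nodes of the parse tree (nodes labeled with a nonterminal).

8

[S [Q { [S [Q { [S [Q { }]] }] [S [Q { }]]] }]]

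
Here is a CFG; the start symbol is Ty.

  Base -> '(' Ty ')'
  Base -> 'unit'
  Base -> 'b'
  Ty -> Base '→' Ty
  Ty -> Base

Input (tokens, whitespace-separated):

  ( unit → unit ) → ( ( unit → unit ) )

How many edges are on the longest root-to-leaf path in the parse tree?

[Ty [Base ( [Ty [Base unit] → [Ty [Base unit]]] )] → [Ty [Base ( [Ty [Base ( [Ty [Base unit] → [Ty [Base unit]]] )]] )]]]

8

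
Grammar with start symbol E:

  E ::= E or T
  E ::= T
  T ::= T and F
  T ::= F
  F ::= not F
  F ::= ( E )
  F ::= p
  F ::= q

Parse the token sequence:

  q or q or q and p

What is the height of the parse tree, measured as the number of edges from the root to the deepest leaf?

5

[E [E [E [T [F q]]] or [T [F q]]] or [T [T [F q]] and [F p]]]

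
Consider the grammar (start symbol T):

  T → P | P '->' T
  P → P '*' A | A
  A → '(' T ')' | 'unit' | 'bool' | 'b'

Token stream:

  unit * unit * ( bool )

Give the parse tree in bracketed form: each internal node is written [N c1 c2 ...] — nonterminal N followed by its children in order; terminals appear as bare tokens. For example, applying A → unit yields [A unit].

[T [P [P [P [A unit]] * [A unit]] * [A ( [T [P [A bool]]] )]]]

T
P
P * A
P * A * A
A * A * A
unit * A * A
unit * unit * A
unit * unit * ( T )
unit * unit * ( P )
unit * unit * ( A )
unit * unit * ( bool )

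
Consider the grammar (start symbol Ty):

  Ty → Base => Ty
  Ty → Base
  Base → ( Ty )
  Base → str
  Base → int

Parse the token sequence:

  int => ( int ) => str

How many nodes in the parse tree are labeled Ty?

4

[Ty [Base int] => [Ty [Base ( [Ty [Base int]] )] => [Ty [Base str]]]]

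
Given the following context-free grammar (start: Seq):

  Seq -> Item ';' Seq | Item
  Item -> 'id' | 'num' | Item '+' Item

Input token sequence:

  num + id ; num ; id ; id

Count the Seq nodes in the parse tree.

4

[Seq [Item [Item num] + [Item id]] ; [Seq [Item num] ; [Seq [Item id] ; [Seq [Item id]]]]]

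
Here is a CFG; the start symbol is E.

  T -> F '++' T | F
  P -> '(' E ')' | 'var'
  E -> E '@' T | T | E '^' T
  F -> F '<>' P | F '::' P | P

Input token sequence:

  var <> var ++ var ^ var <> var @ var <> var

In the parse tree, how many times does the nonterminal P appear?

7

[E [E [E [T [F [F [P var]] <> [P var]] ++ [T [F [P var]]]]] ^ [T [F [F [P var]] <> [P var]]]] @ [T [F [F [P var]] <> [P var]]]]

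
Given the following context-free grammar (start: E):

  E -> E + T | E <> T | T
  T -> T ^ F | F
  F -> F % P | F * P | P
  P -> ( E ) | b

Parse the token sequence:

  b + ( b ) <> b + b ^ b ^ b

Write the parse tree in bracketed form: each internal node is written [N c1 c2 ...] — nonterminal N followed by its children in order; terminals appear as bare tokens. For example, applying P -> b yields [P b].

[E [E [E [E [T [F [P b]]]] + [T [F [P ( [E [T [F [P b]]]] )]]]] <> [T [F [P b]]]] + [T [T [T [F [P b]]] ^ [F [P b]]] ^ [F [P b]]]]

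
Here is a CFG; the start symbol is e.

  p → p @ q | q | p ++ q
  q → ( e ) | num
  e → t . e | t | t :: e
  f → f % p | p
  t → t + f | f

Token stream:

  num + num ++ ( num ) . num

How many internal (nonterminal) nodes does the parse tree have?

21

[e [t [t [f [p [q num]]]] + [f [p [p [q num]] ++ [q ( [e [t [f [p [q num]]]]] )]]]] . [e [t [f [p [q num]]]]]]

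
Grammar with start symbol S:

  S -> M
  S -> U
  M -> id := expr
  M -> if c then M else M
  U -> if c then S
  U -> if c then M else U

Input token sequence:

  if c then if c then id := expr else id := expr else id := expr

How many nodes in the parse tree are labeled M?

5

[S [M if c then [M if c then [M id := expr] else [M id := expr]] else [M id := expr]]]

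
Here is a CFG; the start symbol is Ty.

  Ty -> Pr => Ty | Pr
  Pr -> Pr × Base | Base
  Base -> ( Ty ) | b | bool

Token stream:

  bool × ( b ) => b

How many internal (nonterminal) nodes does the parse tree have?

11

[Ty [Pr [Pr [Base bool]] × [Base ( [Ty [Pr [Base b]]] )]] => [Ty [Pr [Base b]]]]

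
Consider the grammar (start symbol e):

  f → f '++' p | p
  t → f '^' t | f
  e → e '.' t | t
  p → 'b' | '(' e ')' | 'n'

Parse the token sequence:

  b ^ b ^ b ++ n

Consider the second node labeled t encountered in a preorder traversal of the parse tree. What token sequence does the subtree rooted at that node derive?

[e [t [f [p b]] ^ [t [f [p b]] ^ [t [f [f [p b]] ++ [p n]]]]]]

b ^ b ++ n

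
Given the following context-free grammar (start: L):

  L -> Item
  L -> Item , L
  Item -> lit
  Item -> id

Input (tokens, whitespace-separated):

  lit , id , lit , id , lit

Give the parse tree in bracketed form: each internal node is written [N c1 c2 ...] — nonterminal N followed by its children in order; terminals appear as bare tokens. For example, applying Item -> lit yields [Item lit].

[L [Item lit] , [L [Item id] , [L [Item lit] , [L [Item id] , [L [Item lit]]]]]]

L
Item , L
lit , L
lit , Item , L
lit , id , L
lit , id , Item , L
lit , id , lit , L
lit , id , lit , Item , L
lit , id , lit , id , L
lit , id , lit , id , Item
lit , id , lit , id , lit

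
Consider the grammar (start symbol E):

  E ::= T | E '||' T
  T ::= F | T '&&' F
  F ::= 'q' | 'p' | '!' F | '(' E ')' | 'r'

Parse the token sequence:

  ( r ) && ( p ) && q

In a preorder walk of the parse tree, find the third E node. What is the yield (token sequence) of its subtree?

p

[E [T [T [T [F ( [E [T [F r]]] )]] && [F ( [E [T [F p]]] )]] && [F q]]]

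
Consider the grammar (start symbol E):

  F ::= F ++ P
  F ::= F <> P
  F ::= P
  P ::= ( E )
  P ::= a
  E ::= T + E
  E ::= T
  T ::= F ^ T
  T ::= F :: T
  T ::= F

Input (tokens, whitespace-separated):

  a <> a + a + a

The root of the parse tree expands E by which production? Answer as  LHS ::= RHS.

[E [T [F [F [P a]] <> [P a]]] + [E [T [F [P a]]] + [E [T [F [P a]]]]]]

E ::= T + E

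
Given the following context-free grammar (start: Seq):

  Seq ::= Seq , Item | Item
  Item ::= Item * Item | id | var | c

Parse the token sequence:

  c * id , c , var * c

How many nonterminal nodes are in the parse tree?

10

[Seq [Seq [Seq [Item [Item c] * [Item id]]] , [Item c]] , [Item [Item var] * [Item c]]]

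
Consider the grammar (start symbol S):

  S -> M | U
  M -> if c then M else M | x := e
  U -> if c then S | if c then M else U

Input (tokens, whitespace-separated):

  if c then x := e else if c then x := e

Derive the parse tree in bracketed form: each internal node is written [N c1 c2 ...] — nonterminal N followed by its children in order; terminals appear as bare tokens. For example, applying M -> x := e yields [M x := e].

S
U
if c then M else U
if c then x := e else U
if c then x := e else if c then S
if c then x := e else if c then M
if c then x := e else if c then x := e

[S [U if c then [M x := e] else [U if c then [S [M x := e]]]]]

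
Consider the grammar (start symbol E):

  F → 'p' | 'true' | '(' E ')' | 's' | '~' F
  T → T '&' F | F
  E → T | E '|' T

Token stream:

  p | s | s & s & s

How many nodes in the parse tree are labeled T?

5

[E [E [E [T [F p]]] | [T [F s]]] | [T [T [T [F s]] & [F s]] & [F s]]]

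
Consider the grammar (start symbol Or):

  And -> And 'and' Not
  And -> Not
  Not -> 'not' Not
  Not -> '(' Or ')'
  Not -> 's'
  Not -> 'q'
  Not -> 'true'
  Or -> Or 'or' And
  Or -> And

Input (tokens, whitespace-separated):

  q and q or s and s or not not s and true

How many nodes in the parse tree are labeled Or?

[Or [Or [Or [And [And [Not q]] and [Not q]]] or [And [And [Not s]] and [Not s]]] or [And [And [Not not [Not not [Not s]]]] and [Not true]]]

3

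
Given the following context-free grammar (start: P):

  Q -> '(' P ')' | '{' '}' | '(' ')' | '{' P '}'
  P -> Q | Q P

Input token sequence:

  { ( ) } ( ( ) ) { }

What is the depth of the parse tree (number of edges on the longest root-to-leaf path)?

[P [Q { [P [Q ( )]] }] [P [Q ( [P [Q ( )]] )] [P [Q { }]]]]

5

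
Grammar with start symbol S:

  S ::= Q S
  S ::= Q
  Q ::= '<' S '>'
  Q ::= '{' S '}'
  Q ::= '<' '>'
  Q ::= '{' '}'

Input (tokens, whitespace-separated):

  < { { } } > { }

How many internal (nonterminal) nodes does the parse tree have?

[S [Q < [S [Q { [S [Q { }]] }]] >] [S [Q { }]]]

8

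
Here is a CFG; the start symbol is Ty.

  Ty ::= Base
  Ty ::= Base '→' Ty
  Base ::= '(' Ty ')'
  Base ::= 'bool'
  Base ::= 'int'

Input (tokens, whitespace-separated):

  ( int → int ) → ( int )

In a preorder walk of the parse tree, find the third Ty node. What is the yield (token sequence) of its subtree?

int

[Ty [Base ( [Ty [Base int] → [Ty [Base int]]] )] → [Ty [Base ( [Ty [Base int]] )]]]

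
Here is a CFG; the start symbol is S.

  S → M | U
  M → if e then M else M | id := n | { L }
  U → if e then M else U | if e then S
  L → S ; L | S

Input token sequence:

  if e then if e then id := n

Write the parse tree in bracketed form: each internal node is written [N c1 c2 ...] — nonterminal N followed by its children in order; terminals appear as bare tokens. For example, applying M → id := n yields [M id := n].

[S [U if e then [S [U if e then [S [M id := n]]]]]]

S
U
if e then S
if e then U
if e then if e then S
if e then if e then M
if e then if e then id := n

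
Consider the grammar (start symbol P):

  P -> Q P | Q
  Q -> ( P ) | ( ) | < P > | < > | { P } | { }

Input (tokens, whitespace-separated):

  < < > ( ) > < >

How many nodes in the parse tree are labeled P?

[P [Q < [P [Q < >] [P [Q ( )]]] >] [P [Q < >]]]

4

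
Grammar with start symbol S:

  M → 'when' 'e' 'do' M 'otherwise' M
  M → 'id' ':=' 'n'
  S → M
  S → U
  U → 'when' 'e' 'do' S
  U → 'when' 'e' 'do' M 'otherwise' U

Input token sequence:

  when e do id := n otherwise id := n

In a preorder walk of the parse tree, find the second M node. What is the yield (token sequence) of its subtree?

[S [M when e do [M id := n] otherwise [M id := n]]]

id := n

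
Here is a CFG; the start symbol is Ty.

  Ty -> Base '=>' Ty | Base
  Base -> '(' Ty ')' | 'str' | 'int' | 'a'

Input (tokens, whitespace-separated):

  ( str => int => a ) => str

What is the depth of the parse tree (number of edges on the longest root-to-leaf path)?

6

[Ty [Base ( [Ty [Base str] => [Ty [Base int] => [Ty [Base a]]]] )] => [Ty [Base str]]]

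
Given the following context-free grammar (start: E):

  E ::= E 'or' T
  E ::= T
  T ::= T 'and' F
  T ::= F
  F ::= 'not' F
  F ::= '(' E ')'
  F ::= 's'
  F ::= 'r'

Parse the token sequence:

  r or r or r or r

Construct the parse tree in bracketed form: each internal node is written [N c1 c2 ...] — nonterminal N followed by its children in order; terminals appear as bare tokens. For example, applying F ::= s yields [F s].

E
E or T
E or T or T
E or T or T or T
T or T or T or T
F or T or T or T
r or T or T or T
r or F or T or T
r or r or T or T
r or r or F or T
r or r or r or T
r or r or r or F
r or r or r or r

[E [E [E [E [T [F r]]] or [T [F r]]] or [T [F r]]] or [T [F r]]]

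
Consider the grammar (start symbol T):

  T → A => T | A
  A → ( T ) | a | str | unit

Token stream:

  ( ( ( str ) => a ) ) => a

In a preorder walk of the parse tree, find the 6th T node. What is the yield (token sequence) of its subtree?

a

[T [A ( [T [A ( [T [A ( [T [A str]] )] => [T [A a]]] )]] )] => [T [A a]]]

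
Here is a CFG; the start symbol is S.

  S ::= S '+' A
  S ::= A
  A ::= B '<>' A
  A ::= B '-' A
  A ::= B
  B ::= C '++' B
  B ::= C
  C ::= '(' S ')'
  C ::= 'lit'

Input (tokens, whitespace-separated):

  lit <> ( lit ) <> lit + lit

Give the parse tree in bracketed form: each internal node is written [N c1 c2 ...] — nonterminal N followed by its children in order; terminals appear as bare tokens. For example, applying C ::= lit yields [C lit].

[S [S [A [B [C lit]] <> [A [B [C ( [S [A [B [C lit]]]] )]] <> [A [B [C lit]]]]]] + [A [B [C lit]]]]

S
S + A
A + A
B <> A + A
C <> A + A
lit <> A + A
lit <> B <> A + A
lit <> C <> A + A
lit <> ( S ) <> A + A
lit <> ( A ) <> A + A
lit <> ( B ) <> A + A
lit <> ( C ) <> A + A
lit <> ( lit ) <> A + A
lit <> ( lit ) <> B + A
lit <> ( lit ) <> C + A
lit <> ( lit ) <> lit + A
lit <> ( lit ) <> lit + B
lit <> ( lit ) <> lit + C
lit <> ( lit ) <> lit + lit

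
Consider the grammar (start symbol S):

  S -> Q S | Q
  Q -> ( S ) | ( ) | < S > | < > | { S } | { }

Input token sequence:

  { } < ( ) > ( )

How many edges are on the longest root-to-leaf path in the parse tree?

5

[S [Q { }] [S [Q < [S [Q ( )]] >] [S [Q ( )]]]]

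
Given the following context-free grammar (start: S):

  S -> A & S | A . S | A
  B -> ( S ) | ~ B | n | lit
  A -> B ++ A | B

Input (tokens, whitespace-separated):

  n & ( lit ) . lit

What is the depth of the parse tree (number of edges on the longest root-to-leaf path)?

[S [A [B n]] & [S [A [B ( [S [A [B lit]]] )]] . [S [A [B lit]]]]]

7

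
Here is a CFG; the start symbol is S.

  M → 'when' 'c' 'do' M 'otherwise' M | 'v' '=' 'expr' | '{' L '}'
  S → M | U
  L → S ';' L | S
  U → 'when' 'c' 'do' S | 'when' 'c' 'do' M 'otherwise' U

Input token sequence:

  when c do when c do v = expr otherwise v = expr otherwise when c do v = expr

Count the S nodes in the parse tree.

[S [U when c do [M when c do [M v = expr] otherwise [M v = expr]] otherwise [U when c do [S [M v = expr]]]]]

2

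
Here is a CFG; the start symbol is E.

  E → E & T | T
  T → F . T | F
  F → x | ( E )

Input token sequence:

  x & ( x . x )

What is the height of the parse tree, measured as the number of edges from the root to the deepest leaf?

7

[E [E [T [F x]]] & [T [F ( [E [T [F x] . [T [F x]]]] )]]]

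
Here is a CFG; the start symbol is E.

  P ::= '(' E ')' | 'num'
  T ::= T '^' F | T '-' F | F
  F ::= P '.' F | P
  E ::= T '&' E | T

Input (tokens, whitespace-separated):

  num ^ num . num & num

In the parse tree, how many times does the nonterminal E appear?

[E [T [T [F [P num]]] ^ [F [P num] . [F [P num]]]] & [E [T [F [P num]]]]]

2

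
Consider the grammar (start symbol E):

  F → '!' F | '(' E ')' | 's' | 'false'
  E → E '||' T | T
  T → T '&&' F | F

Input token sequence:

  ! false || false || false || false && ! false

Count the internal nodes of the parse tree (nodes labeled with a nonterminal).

16

[E [E [E [E [T [F ! [F false]]]] || [T [F false]]] || [T [F false]]] || [T [T [F false]] && [F ! [F false]]]]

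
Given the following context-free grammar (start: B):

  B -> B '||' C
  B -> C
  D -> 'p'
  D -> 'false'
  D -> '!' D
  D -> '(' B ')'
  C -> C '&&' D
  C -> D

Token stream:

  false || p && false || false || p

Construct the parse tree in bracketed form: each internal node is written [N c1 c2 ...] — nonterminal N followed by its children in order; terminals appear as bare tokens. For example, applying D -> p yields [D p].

[B [B [B [B [C [D false]]] || [C [C [D p]] && [D false]]] || [C [D false]]] || [C [D p]]]

B
B || C
B || C || C
B || C || C || C
C || C || C || C
D || C || C || C
false || C || C || C
false || C && D || C || C
false || D && D || C || C
false || p && D || C || C
false || p && false || C || C
false || p && false || D || C
false || p && false || false || C
false || p && false || false || D
false || p && false || false || p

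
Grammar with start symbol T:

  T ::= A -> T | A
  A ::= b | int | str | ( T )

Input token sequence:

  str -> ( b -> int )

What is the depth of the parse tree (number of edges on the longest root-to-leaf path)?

[T [A str] -> [T [A ( [T [A b] -> [T [A int]]] )]]]

6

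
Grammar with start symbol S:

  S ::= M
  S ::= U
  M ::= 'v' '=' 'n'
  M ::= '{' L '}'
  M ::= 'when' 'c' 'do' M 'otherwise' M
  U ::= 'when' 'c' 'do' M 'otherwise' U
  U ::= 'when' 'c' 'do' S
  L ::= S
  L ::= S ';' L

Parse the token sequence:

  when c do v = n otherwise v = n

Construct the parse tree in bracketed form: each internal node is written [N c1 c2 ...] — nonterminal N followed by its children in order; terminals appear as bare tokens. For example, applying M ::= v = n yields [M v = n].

S
M
when c do M otherwise M
when c do v = n otherwise M
when c do v = n otherwise v = n

[S [M when c do [M v = n] otherwise [M v = n]]]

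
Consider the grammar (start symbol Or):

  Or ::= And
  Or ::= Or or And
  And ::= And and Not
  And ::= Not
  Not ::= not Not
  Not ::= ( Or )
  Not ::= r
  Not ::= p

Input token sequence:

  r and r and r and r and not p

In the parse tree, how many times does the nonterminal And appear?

5

[Or [And [And [And [And [And [Not r]] and [Not r]] and [Not r]] and [Not r]] and [Not not [Not p]]]]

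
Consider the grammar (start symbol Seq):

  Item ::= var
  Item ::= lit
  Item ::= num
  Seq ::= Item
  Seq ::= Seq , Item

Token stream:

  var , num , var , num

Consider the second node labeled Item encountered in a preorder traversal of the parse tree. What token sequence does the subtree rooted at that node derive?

[Seq [Seq [Seq [Seq [Item var]] , [Item num]] , [Item var]] , [Item num]]

num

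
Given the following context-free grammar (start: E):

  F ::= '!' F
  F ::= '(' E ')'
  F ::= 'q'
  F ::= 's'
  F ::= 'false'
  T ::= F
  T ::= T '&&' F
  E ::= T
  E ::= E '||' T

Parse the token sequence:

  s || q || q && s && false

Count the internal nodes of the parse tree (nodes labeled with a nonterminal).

[E [E [E [T [F s]]] || [T [F q]]] || [T [T [T [F q]] && [F s]] && [F false]]]

13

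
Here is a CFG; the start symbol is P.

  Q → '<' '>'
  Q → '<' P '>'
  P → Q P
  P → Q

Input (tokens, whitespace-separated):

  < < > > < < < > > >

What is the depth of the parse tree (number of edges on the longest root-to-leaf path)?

7

[P [Q < [P [Q < >]] >] [P [Q < [P [Q < [P [Q < >]] >]] >]]]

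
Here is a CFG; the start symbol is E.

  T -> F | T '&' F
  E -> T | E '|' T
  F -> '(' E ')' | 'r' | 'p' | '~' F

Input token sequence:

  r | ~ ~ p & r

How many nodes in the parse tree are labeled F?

[E [E [T [F r]]] | [T [T [F ~ [F ~ [F p]]]] & [F r]]]

5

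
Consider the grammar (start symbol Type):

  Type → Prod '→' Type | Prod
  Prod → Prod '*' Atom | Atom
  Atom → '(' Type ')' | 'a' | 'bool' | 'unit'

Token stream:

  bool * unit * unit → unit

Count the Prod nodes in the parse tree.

[Type [Prod [Prod [Prod [Atom bool]] * [Atom unit]] * [Atom unit]] → [Type [Prod [Atom unit]]]]

4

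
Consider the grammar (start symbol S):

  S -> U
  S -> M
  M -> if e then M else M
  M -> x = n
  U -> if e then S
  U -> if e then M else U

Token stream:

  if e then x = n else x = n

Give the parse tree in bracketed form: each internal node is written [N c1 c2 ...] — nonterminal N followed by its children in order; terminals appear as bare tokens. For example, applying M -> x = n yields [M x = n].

S
M
if e then M else M
if e then x = n else M
if e then x = n else x = n

[S [M if e then [M x = n] else [M x = n]]]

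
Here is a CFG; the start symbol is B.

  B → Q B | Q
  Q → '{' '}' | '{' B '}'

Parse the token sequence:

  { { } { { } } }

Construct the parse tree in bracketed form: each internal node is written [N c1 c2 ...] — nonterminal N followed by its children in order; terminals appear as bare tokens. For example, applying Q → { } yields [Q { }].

B
Q
{ B }
{ Q B }
{ { } B }
{ { } Q }
{ { } { B } }
{ { } { Q } }
{ { } { { } } }

[B [Q { [B [Q { }] [B [Q { [B [Q { }]] }]]] }]]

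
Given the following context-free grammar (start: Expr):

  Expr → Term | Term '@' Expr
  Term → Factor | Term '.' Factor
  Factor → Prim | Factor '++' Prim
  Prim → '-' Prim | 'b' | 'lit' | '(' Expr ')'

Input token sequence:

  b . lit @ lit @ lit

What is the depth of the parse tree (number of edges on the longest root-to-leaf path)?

6

[Expr [Term [Term [Factor [Prim b]]] . [Factor [Prim lit]]] @ [Expr [Term [Factor [Prim lit]]] @ [Expr [Term [Factor [Prim lit]]]]]]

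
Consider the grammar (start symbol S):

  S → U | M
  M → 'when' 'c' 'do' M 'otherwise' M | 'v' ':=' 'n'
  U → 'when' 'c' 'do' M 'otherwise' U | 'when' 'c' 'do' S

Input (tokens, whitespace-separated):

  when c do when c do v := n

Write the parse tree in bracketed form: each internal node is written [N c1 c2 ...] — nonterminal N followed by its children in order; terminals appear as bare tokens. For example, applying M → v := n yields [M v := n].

[S [U when c do [S [U when c do [S [M v := n]]]]]]

S
U
when c do S
when c do U
when c do when c do S
when c do when c do M
when c do when c do v := n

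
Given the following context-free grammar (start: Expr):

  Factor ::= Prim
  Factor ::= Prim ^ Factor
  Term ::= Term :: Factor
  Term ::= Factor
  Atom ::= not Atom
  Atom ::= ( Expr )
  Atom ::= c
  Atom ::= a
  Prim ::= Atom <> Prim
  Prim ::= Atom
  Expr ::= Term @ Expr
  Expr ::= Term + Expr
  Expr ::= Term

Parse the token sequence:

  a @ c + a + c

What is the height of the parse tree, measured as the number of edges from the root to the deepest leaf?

[Expr [Term [Factor [Prim [Atom a]]]] @ [Expr [Term [Factor [Prim [Atom c]]]] + [Expr [Term [Factor [Prim [Atom a]]]] + [Expr [Term [Factor [Prim [Atom c]]]]]]]]

8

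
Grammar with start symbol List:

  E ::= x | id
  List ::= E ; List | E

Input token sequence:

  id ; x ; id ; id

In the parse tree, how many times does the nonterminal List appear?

4

[List [E id] ; [List [E x] ; [List [E id] ; [List [E id]]]]]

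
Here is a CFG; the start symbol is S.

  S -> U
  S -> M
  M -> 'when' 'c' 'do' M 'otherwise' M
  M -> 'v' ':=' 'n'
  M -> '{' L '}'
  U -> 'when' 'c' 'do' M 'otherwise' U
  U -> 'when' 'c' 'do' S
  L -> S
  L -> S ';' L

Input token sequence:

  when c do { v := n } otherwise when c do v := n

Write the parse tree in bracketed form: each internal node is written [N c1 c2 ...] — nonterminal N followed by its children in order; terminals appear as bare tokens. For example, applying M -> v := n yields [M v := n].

[S [U when c do [M { [L [S [M v := n]]] }] otherwise [U when c do [S [M v := n]]]]]

S
U
when c do M otherwise U
when c do { L } otherwise U
when c do { S } otherwise U
when c do { M } otherwise U
when c do { v := n } otherwise U
when c do { v := n } otherwise when c do S
when c do { v := n } otherwise when c do M
when c do { v := n } otherwise when c do v := n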